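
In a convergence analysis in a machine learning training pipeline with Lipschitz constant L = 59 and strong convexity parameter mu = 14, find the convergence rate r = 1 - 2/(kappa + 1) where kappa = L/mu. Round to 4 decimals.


Step 1: Compute the condition number.
kappa = L/mu = 59/14 = 4.2143
Step 2: Compute the convergence rate.
r = 1 - 2/(kappa + 1) = 1 - 2*mu/(L + mu) = (L - mu)/(L + mu) = 45/73 = 0.6164


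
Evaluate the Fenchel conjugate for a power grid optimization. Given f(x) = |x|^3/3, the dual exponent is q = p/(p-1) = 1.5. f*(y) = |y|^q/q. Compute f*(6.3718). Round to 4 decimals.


The conjugate exponent q satisfies 1/p + 1/q = 1.
p = 3, so q = 3/(3 - 1) = 1.5
|y|^q = 6.3718^1.5 = 16.084
f*(6.3718) = 16.084 / 1.5 = 10.7226


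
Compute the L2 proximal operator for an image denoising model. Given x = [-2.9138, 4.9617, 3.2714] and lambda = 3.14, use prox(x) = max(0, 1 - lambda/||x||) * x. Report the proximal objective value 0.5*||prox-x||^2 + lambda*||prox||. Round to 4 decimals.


Step 1: Compute ||x||.
||x|| = 6.619
Step 2: Compute scaling factor.
scale = max(0, 1 - 3.14/6.619) = 0.5256
Step 3: prox(x) = [-1.5315, 2.6079, 1.7195]
||prox(x)|| = 3.479
Step 4: Proximal objective.
0.5*||prox-x||^2 = 4.9298
lambda*||prox|| = 10.9241
Total = 15.8538


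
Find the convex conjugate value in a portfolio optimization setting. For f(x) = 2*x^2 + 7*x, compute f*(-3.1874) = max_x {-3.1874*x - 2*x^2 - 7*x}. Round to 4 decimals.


f*(y) = sup_x {y*x - a*x^2 - b*x} = sup_x {(y-b)*x - a*x^2}
FOC: (y - b) - 2a*x = 0 => x* = (y - b)/(2a)
x* = (-3.1874 - 7)/(2*2) = -2.5469
f*(-3.1874) = (y-b)^2/(4a) = (-3.1874 - 7)^2/(4*2)
= 103.7831/8 = 12.9729


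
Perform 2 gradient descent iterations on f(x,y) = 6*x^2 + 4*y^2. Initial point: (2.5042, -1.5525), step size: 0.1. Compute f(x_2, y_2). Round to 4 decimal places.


Gradient descent on f(x,y) = 6*x^2 + 4*y^2.
Starting point: (2.5042, -1.5525), alpha = 0.1
Step 1: grad_x = 2*6*2.5042 = 30.0504, grad_y = 2*4*-1.5525 = -12.42
  x_1 = 2.5042 - 0.1*30.0504 = -0.5008
  y_1 = -1.5525 - 0.1*-12.42 = -0.3105
Step 2: grad_x = 2*6*-0.5008 = -6.0101, grad_y = 2*4*-0.3105 = -2.484
  x_2 = -0.5008 - 0.1*-6.0101 = 0.1002
  y_2 = -0.3105 - 0.1*-2.484 = -0.0621
f(0.1002, -0.0621) = 6*0.1002^2 + 4*(-0.0621)^2 = 0.0756


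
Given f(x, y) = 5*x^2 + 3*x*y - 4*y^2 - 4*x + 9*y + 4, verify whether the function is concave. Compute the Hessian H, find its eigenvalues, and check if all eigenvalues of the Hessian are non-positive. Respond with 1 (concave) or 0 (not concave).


The Hessian of f(x,y) = 5*x^2 + 3*x*y - 4*y^2 - 4*x + 9*y + 4 is:
H = [[10, 3], [3, -8]]
Trace = 10 - 8 = 2
Determinant = 10*-8 - (3)^2 = -89
Discriminant = (2)^2 - 4*-89 = 360.0
Eigenvalues: lambda_1 = -8.4868, lambda_2 = 10.4868
The function is not concave.

0


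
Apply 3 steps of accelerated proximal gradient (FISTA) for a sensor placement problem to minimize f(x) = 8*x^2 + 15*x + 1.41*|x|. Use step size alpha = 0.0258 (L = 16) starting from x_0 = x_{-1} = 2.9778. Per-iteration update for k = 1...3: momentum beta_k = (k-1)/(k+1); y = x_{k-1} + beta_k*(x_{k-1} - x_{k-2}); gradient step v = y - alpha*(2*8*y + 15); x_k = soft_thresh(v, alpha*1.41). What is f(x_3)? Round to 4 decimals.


FISTA on f(x) = 8*x^2 + 15*x + 1.41*|x|
L = 16, alpha = 0.0258
Iteration 1: beta = 0.0, y = 2.9778 + 0.0*(2.9778 - 2.9778) = 2.9778
  grad(y) = 62.6448, v = y - alpha*grad = 1.3616
  prox(v) = soft_thresh(1.3616, 0.0364) = 1.3252
Iteration 2: beta = 0.3333, y = 1.3252 + 0.3333*(1.3252 - 2.9778) = 0.7743
  grad(y) = 27.389, v = y - alpha*grad = 0.0677
  prox(v) = soft_thresh(0.0677, 0.0364) = 0.0313
Iteration 3: beta = 0.5, y = 0.0313 + 0.5*(0.0313 - 1.3252) = -0.6156
  grad(y) = 5.1497, v = y - alpha*grad = -0.7485
  prox(v) = soft_thresh(-0.7485, 0.0364) = -0.7121
f(x_3) = 8*(-0.7121)^2 + 15*(-0.7121) + 1.41*|-0.7121| = -5.6208


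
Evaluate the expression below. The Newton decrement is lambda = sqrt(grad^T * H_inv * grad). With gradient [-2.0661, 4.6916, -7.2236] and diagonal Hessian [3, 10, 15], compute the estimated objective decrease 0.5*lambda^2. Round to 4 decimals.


Step 1: H is diagonal, so H^(-1) * g = [-0.6887, 0.4692, -0.4816].
Step 2: g^T H^(-1) g = sum_i g_i^2 / H_ii
  = (-2.0661)^2/3 + (4.6916)^2/10 + (-7.2236)^2/15
  = 1.4229 + 2.2011 + 3.4787 = 7.1027
Step 3: Objective decrease = 0.5 * g^T H^(-1) g = 3.5514


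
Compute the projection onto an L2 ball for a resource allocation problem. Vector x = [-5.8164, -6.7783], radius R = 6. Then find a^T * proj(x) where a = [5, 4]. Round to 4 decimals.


Step 1: Compute ||x|| (intermediates to 6 decimals).
||x|| = sqrt((-5.8164)^2 + (-6.7783)^2) = 8.931733
Step 2: Project.
Since ||x|| > R, scale = R/||x|| = 6/8.931733 = 0.671762, proj(x) = scale * x
proj(x) = [-3.907236, -4.553404]
Step 3: Dot product.
a^T * proj(x) = 5*(-3.907236) + 4*(-4.553404) = -37.7498


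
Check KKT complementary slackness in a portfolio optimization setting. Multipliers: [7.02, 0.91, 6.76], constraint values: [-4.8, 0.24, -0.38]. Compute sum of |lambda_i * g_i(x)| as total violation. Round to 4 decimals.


KKT complementary slackness check:
lambda_1 * g_1 = 7.02 * -4.8 = -33.696
lambda_2 * g_2 = 0.91 * 0.24 = 0.2184
lambda_3 * g_3 = 6.76 * -0.38 = -2.5688
Total violation = 33.696 + 0.2184 + 2.5688 = 36.4832


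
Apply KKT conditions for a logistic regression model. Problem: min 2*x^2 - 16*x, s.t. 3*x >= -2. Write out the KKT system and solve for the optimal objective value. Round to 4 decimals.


Step 1: Try lambda = 0 (constraint inactive).
Stationarity: 2*2*x - 16 = 0
x* = 16/(2*2) = 4.0
Check constraint: 3*4.0 = 12.0 >= -2 -- satisfied.
Step 2: Compute optimal value.
f(x*) = 2*4.0^2 - 16*4.0 = -32.0


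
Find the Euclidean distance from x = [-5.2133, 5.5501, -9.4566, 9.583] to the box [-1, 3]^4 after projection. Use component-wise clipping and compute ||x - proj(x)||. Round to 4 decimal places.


Project each component onto [-1, 3].
clip(-5.2133) = -1.0, clip(5.5501) = 3.0, clip(-9.4566) = -1.0, clip(9.583) = 3.0
Projection = [-1.0, 3.0, -1.0, 3.0]
Squared diffs: [17.7519, 6.503, 71.5141, 43.3359]
Distance = sqrt(139.1049) = 11.7943


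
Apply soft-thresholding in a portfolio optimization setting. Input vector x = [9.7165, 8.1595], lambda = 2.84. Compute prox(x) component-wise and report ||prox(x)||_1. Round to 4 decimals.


Soft-thresholding with lambda = 2.84:
prox(9.7165) = sign(9.7165)*max(|9.7165| - 2.84, 0) = 6.8765
prox(8.1595) = sign(8.1595)*max(|8.1595| - 2.84, 0) = 5.3195
prox(x) = [6.8765, 5.3195]
||prox(x)||_1 = 6.8765 + 5.3195 = 12.196


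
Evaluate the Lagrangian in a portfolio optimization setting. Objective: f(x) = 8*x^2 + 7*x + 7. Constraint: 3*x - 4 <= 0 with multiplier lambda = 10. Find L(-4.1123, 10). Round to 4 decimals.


Step 1: Evaluate f(x).
f(-4.1123) = 8*(-4.1123)^2 + 7*(-4.1123) + 7 = 113.502
Step 2: Evaluate g(x).
g(-4.1123) = 3*-4.1123 - 4 = -16.3369
Step 3: Compute Lagrangian.
L = 113.502 + 10*-16.3369 = -49.867


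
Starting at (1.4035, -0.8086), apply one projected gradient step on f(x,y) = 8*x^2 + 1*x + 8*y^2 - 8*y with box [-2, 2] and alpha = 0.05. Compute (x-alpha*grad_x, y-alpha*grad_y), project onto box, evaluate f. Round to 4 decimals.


Step 1: Compute gradient at (1.4035, -0.8086).
grad_x = 2*8*1.4035 + 1 = 23.456
grad_y = 2*8*-0.8086 - 8 = -20.9376
Step 2: Gradient step.
x_raw = 1.4035 - 0.05*23.456 = 0.2307
y_raw = -0.8086 - 0.05*-20.9376 = 0.2383
Step 3: Project onto [-2, 2].
x_proj = clip(0.2307) = 0.2307
y_proj = clip(0.2383) = 0.2383
Step 4: Evaluate f.
f(0.2307, 0.2383) = -0.7955


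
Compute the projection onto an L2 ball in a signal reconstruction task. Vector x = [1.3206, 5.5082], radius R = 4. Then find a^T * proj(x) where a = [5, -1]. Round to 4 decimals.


Step 1: Compute ||x|| (intermediates to 6 decimals).
||x|| = sqrt(1.3206^2 + 5.5082^2) = 5.664296
Step 2: Project.
Since ||x|| > R, scale = R/||x|| = 4/5.664296 = 0.706178, proj(x) = scale * x
proj(x) = [0.932579, 3.88977]
Step 3: Dot product.
a^T * proj(x) = 5*0.932579 - 1*3.88977 = 0.7731


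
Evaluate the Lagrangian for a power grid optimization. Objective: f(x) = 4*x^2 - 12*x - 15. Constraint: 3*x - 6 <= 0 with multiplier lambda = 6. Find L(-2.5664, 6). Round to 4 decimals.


Step 1: Evaluate f(x).
f(-2.5664) = 4*(-2.5664)^2 - 12*(-2.5664) - 15 = 42.1424
Step 2: Evaluate g(x).
g(-2.5664) = 3*-2.5664 - 6 = -13.6992
Step 3: Compute Lagrangian.
L = 42.1424 + 6*-13.6992 = -40.0528


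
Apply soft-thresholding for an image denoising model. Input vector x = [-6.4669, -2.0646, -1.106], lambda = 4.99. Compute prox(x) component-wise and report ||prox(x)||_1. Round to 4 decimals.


Soft-thresholding with lambda = 4.99:
prox(-6.4669) = sign(-6.4669)*max(|-6.4669| - 4.99, 0) = -1.4769
prox(-2.0646) = sign(-2.0646)*max(|-2.0646| - 4.99, 0) = 0.0
prox(-1.106) = sign(-1.106)*max(|-1.106| - 4.99, 0) = 0.0
prox(x) = [-1.4769, 0.0, 0.0]
||prox(x)||_1 = 1.4769 + 0.0 + 0.0 = 1.4769


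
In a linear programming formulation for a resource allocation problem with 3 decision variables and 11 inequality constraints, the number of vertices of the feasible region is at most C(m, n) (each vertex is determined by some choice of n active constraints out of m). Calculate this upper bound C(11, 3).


Each vertex corresponds to some choice of n active constraints out of m, so the number of vertices is at most C(m, n) = m! / (n!(m-n)!).
m = 11, n = 3
Numerator: 11 * 10 * 9
Denominator: 3! = 6
C(11, 3) = 165


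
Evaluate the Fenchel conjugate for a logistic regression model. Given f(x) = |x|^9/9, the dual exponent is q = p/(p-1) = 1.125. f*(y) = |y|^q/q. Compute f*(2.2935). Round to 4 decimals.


The conjugate exponent q satisfies 1/p + 1/q = 1.
p = 9, so q = 9/(9 - 1) = 1.125
|y|^q = 2.2935^1.125 = 2.5443
f*(2.2935) = 2.5443 / 1.125 = 2.2616


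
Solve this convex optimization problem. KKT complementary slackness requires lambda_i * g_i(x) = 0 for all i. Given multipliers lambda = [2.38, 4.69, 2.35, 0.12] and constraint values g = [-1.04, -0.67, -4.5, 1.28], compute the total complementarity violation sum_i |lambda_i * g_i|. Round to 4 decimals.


KKT complementary slackness check:
lambda_1 * g_1 = 2.38 * -1.04 = -2.4752
lambda_2 * g_2 = 4.69 * -0.67 = -3.1423
lambda_3 * g_3 = 2.35 * -4.5 = -10.575
lambda_4 * g_4 = 0.12 * 1.28 = 0.1536
Total violation = 2.4752 + 3.1423 + 10.575 + 0.1536 = 16.3461


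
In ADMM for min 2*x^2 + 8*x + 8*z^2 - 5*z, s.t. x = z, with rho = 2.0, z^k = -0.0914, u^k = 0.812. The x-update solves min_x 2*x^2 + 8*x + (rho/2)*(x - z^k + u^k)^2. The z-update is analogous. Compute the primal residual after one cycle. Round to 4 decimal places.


ADMM iteration with rho = 2.0, z^k = -0.0914, u^k = 0.812
Step 1: x-update.
Minimize 2*x^2 + 8*x + (2.0/2)*(x + 0.0914 + 0.812)^2
FOC: (2*2 + 2.0)*x = -8 + 2.0*(-0.0914 - 0.812)
x^{k+1} = -1.6345
Step 2: z-update.
Minimize 8*z^2 - 5*z + (2.0/2)*(-1.6345 - z + 0.812)^2
FOC: (2*8 + 2.0)*z = 5 + 2.0*(-1.6345 + 0.812)
z^{k+1} = 0.1864
Step 3: u-update.
u^{k+1} = 0.812 - 1.6345 - 0.1864 = -1.0089
Step 4: Primal residual = |-1.6345 - 0.1864| = 1.8209


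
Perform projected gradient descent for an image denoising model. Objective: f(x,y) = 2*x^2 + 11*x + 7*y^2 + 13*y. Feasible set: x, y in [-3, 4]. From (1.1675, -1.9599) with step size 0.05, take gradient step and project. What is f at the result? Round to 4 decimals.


Step 1: Compute gradient at (1.1675, -1.9599).
grad_x = 2*2*1.1675 + 11 = 15.67
grad_y = 2*7*-1.9599 + 13 = -14.4386
Step 2: Gradient step.
x_raw = 1.1675 - 0.05*15.67 = 0.384
y_raw = -1.9599 - 0.05*-14.4386 = -1.238
Step 3: Project onto [-3, 4].
x_proj = clip(0.384) = 0.384
y_proj = clip(-1.238) = -1.238
Step 4: Evaluate f.
f(0.384, -1.238) = -0.8467


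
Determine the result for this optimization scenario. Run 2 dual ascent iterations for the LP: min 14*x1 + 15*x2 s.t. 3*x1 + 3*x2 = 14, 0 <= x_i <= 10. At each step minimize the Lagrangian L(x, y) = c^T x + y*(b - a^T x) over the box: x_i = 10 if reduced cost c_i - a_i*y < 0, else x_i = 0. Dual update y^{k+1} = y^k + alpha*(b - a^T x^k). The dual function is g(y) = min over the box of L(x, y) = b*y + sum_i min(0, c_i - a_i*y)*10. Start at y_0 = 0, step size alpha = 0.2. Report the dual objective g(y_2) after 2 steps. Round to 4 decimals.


Dual ascent for LP: min 14*x1 + 15*x2, 3*x1 + 3*x2 = 14, 0 <= x_i <= 10
Step 1: y^k = 0.0, reduced costs: (14.0, 15.0)
  x^k = (0.0, 0.0), subgradient = b - a^T x = 14.0
  y^{k+1} = 0.0 + 0.2*14.0 = 2.8
Step 2: y^k = 2.8, reduced costs: (5.6, 6.6)
  x^k = (0.0, 0.0), subgradient = b - a^T x = 14.0
  y^{k+1} = 2.8 + 0.2*14.0 = 5.6
Dual objective at y_2 = 5.6: reduced costs (-2.8, -1.8), box minimizer x = (10.0, 10.0)
g(y_2) = b*y + (c1 - a1*y)*x1 + (c2 - a2*y)*x2 = 14*5.6 + (-2.8)*10.0 + (-1.8)*10.0 = 78.4 - 28.0 - 18.0 = 32.4


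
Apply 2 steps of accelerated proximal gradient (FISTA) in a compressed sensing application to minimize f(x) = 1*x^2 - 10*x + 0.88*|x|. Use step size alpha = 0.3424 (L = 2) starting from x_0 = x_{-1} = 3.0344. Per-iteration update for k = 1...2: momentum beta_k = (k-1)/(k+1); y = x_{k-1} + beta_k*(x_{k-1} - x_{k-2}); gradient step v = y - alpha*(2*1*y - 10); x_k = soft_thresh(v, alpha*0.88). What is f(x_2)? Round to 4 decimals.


FISTA on f(x) = 1*x^2 - 10*x + 0.88*|x|
L = 2, alpha = 0.3424
Iteration 1: beta = 0.0, y = 3.0344 + 0.0*(3.0344 - 3.0344) = 3.0344
  grad(y) = -3.9312, v = y - alpha*grad = 4.3804
  prox(v) = soft_thresh(4.3804, 0.3013) = 4.0791
Iteration 2: beta = 0.3333, y = 4.0791 + 0.3333*(4.0791 - 3.0344) = 4.4274
  grad(y) = -1.1453, v = y - alpha*grad = 4.8195
  prox(v) = soft_thresh(4.8195, 0.3013) = 4.5182
f(x_2) = 1*4.5182^2 - 10*4.5182 + 0.88*|4.5182| = -20.7919


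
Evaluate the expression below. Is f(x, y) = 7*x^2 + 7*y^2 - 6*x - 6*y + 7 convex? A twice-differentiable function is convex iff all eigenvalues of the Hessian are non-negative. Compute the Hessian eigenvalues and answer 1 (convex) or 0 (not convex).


The Hessian of f(x,y) = 7*x^2 + 7*y^2 - 6*x - 6*y + 7 is:
H = [[14, 0], [0, 14]]
Trace = 14 + 14 = 28
Determinant = 14*14 - (0)^2 = 196
Discriminant = (28)^2 - 4*196 = 0.0
Eigenvalues: lambda_1 = 14.0, lambda_2 = 14.0
The function is convex.

1


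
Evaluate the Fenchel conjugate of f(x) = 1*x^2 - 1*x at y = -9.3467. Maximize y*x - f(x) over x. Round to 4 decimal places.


f*(y) = sup_x {y*x - a*x^2 - b*x} = sup_x {(y-b)*x - a*x^2}
FOC: (y - b) - 2a*x = 0 => x* = (y - b)/(2a)
x* = (-9.3467 + 1)/(2*1) = -4.1734
f*(-9.3467) = (y-b)^2/(4a) = (-9.3467 + 1)^2/(4*1)
= 69.6674/4 = 17.4169


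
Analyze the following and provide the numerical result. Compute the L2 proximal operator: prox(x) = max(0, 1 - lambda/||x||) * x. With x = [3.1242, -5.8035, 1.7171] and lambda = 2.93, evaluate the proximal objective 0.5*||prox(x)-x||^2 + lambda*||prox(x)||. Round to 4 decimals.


Step 1: Compute ||x||.
||x|| = 6.811
Step 2: Compute scaling factor.
scale = max(0, 1 - 2.93/6.811) = 0.5698
Step 3: prox(x) = [1.7802, -3.3069, 0.9784]
||prox(x)|| = 3.881
Step 4: Proximal objective.
0.5*||prox-x||^2 = 4.2925
lambda*||prox|| = 11.3713
Total = 15.6638


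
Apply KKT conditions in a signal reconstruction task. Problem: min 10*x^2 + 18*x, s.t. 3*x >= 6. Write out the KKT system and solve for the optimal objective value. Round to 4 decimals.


Step 1: Try lambda = 0 (constraint inactive).
x_unc = -18/(2*10) = -0.9
Check: 3*-0.9 = -2.7 < 6 -- violated!
Step 2: Constraint must be active: 3*x = 6
x* = 6/3 = 2.0
lambda = (2*10*2.0 + 18)/3 = 19.3333
Step 3: Compute optimal value.
f(x*) = 10*2.0^2 + 18*2.0 = 76.0


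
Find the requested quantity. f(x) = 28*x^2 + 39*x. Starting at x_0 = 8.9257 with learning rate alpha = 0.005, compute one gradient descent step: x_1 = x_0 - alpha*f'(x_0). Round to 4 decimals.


We compute the gradient at x_0 and apply the update.
f'(x) = 56*x + 39
f'(8.9257) = 56*8.9257 + 39 = 538.8392
x_1 = 8.9257 - 0.005*538.8392 = 6.2315


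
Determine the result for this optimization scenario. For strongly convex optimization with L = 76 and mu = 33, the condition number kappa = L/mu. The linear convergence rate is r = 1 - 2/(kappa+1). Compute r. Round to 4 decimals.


Step 1: Compute the condition number.
kappa = L/mu = 76/33 = 2.303
Step 2: Compute the convergence rate.
r = 1 - 2/(kappa + 1) = 1 - 2*mu/(L + mu) = (L - mu)/(L + mu) = 43/109 = 0.3945


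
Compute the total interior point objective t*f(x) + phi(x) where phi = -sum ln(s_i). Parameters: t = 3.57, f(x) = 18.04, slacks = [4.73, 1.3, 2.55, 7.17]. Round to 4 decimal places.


Step 1: Compute log-barrier.
ln values: [1.5539, 0.2624, 0.9361, 1.9699]
phi = -(1.5539 + 0.2624 + 0.9361 + 1.9699) = -4.7223
Step 2: Compute augmented objective.
t*f(x) = 3.57*18.04 = 64.4028
Total = 64.4028 - 4.7223 = 59.6805


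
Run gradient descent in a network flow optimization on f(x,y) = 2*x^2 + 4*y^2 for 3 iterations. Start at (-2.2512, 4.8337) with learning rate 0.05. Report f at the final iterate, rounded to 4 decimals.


Gradient descent on f(x,y) = 2*x^2 + 4*y^2.
Starting point: (-2.2512, 4.8337), alpha = 0.05
Step 1: grad_x = 2*2*-2.2512 = -9.0048, grad_y = 2*4*4.8337 = 38.6696
  x_1 = -2.2512 - 0.05*-9.0048 = -1.801
  y_1 = 4.8337 - 0.05*38.6696 = 2.9002
Step 2: grad_x = 2*2*-1.801 = -7.2038, grad_y = 2*4*2.9002 = 23.2018
  x_2 = -1.801 - 0.05*-7.2038 = -1.4408
  y_2 = 2.9002 - 0.05*23.2018 = 1.7401
Step 3: grad_x = 2*2*-1.4408 = -5.7631, grad_y = 2*4*1.7401 = 13.9211
  x_3 = -1.4408 - 0.05*-5.7631 = -1.1526
  y_3 = 1.7401 - 0.05*13.9211 = 1.0441
f(-1.1526, 1.0441) = 2*(-1.1526)^2 + 4*1.0441^2 = 7.0174


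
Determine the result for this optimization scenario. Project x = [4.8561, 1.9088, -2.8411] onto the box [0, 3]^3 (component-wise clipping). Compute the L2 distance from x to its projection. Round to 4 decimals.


Project each component onto [0, 3].
clip(4.8561) = 3.0, clip(1.9088) = 1.9088, clip(-2.8411) = 0.0
Projection = [3.0, 1.9088, 0.0]
Squared diffs: [3.4451, 0.0, 8.0718]
Distance = sqrt(11.5169) = 3.3937


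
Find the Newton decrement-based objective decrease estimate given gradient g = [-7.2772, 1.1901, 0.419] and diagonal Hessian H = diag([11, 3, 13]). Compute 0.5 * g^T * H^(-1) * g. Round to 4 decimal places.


Step 1: H is diagonal, so H^(-1) * g = [-0.6616, 0.3967, 0.0322].
Step 2: g^T H^(-1) g = sum_i g_i^2 / H_ii
  = (-7.2772)^2/11 + (1.1901)^2/3 + (0.419)^2/13
  = 4.8143 + 0.4721 + 0.0135 = 5.2999
Step 3: Objective decrease = 0.5 * g^T H^(-1) g = 2.65


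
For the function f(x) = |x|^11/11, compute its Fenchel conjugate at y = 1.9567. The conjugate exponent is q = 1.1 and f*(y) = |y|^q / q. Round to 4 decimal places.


The conjugate exponent q satisfies 1/p + 1/q = 1.
p = 11, so q = 11/(11 - 1) = 1.1
|y|^q = 1.9567^1.1 = 2.0926
f*(1.9567) = 2.0926 / 1.1 = 1.9023


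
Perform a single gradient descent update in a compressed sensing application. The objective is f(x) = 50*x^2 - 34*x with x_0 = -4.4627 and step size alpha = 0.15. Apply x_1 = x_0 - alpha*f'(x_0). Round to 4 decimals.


We compute the gradient at x_0 and apply the update.
f'(x) = 100*x - 34
f'(-4.4627) = 100*-4.4627 - 34 = -480.27
x_1 = -4.4627 - 0.15*-480.27 = 67.5778


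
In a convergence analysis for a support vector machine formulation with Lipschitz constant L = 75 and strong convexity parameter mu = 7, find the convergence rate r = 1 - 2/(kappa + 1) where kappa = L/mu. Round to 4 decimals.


Step 1: Compute the condition number.
kappa = L/mu = 75/7 = 10.7143
Step 2: Compute the convergence rate.
r = 1 - 2/(kappa + 1) = 1 - 2*mu/(L + mu) = (L - mu)/(L + mu) = 68/82 = 0.8293


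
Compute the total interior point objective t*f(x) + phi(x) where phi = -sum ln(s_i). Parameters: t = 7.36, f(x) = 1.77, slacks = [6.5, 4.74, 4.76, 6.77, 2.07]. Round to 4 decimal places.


Step 1: Compute log-barrier.
ln values: [1.8718, 1.556, 1.5602, 1.9125, 0.7275]
phi = -(1.8718 + 1.556 + 1.5602 + 1.9125 + 0.7275) = -7.6281
Step 2: Compute augmented objective.
t*f(x) = 7.36*1.77 = 13.0272
Total = 13.0272 - 7.6281 = 5.3991


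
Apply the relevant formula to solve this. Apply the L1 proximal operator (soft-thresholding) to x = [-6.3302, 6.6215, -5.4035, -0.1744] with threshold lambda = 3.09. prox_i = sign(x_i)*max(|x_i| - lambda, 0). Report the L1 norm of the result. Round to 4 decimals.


Soft-thresholding with lambda = 3.09:
prox(-6.3302) = sign(-6.3302)*max(|-6.3302| - 3.09, 0) = -3.2402
prox(6.6215) = sign(6.6215)*max(|6.6215| - 3.09, 0) = 3.5315
prox(-5.4035) = sign(-5.4035)*max(|-5.4035| - 3.09, 0) = -2.3135
prox(-0.1744) = sign(-0.1744)*max(|-0.1744| - 3.09, 0) = 0.0
prox(x) = [-3.2402, 3.5315, -2.3135, 0.0]
||prox(x)||_1 = 3.2402 + 3.5315 + 2.3135 + 0.0 = 9.0852


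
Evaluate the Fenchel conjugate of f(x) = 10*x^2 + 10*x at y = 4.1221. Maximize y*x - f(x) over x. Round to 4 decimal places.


f*(y) = sup_x {y*x - a*x^2 - b*x} = sup_x {(y-b)*x - a*x^2}
FOC: (y - b) - 2a*x = 0 => x* = (y - b)/(2a)
x* = (4.1221 - 10)/(2*10) = -0.2939
f*(4.1221) = (y-b)^2/(4a) = (4.1221 - 10)^2/(4*10)
= 34.5497/40 = 0.8637


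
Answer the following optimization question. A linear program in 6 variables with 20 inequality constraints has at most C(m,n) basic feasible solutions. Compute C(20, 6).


Each vertex corresponds to some choice of n active constraints out of m, so the number of vertices is at most C(m, n) = m! / (n!(m-n)!).
m = 20, n = 6
Numerator: 20 * 19 * 18 * 17 * 16 * 15
Denominator: 6! = 720
C(20, 6) = 38760


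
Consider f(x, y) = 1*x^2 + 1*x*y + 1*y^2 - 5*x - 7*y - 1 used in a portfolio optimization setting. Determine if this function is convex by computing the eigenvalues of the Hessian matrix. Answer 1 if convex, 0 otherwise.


The Hessian of f(x,y) = 1*x^2 + 1*x*y + 1*y^2 - 5*x - 7*y - 1 is:
H = [[2, 1], [1, 2]]
Trace = 2 + 2 = 4
Determinant = 2*2 - (1)^2 = 3
Discriminant = (4)^2 - 4*3 = 4.0
Eigenvalues: lambda_1 = 1.0, lambda_2 = 3.0
The function is convex.

1


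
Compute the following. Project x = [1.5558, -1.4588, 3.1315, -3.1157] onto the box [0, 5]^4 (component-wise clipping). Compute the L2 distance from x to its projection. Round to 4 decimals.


Project each component onto [0, 5].
clip(1.5558) = 1.5558, clip(-1.4588) = 0.0, clip(3.1315) = 3.1315, clip(-3.1157) = 0.0
Projection = [1.5558, 0.0, 3.1315, 0.0]
Squared diffs: [0.0, 2.1281, 0.0, 9.7076]
Distance = sqrt(11.8357) = 3.4403


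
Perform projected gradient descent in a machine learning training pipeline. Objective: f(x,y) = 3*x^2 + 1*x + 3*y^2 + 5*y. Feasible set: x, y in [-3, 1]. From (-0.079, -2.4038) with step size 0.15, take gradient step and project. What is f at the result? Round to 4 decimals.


Step 1: Compute gradient at (-0.079, -2.4038).
grad_x = 2*3*-0.079 + 1 = 0.526
grad_y = 2*3*-2.4038 + 5 = -9.4228
Step 2: Gradient step.
x_raw = -0.079 - 0.15*0.526 = -0.1579
y_raw = -2.4038 - 0.15*-9.4228 = -0.9904
Step 3: Project onto [-3, 1].
x_proj = clip(-0.1579) = -0.1579
y_proj = clip(-0.9904) = -0.9904
Step 4: Evaluate f.
f(-0.1579, -0.9904) = -2.0924


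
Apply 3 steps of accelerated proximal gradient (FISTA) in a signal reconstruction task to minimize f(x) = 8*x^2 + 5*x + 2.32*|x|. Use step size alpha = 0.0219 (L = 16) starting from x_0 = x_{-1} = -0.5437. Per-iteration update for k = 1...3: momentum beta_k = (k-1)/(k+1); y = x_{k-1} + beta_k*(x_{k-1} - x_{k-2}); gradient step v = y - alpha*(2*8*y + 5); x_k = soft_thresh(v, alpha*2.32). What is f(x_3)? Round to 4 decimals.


FISTA on f(x) = 8*x^2 + 5*x + 2.32*|x|
L = 16, alpha = 0.0219
Iteration 1: beta = 0.0, y = -0.5437 + 0.0*(-0.5437 + 0.5437) = -0.5437
  grad(y) = -3.6992, v = y - alpha*grad = -0.4627
  prox(v) = soft_thresh(-0.4627, 0.0508) = -0.4119
Iteration 2: beta = 0.3333, y = -0.4119 + 0.3333*(-0.4119 + 0.5437) = -0.3679
  grad(y) = -0.887, v = y - alpha*grad = -0.3485
  prox(v) = soft_thresh(-0.3485, 0.0508) = -0.2977
Iteration 3: beta = 0.5, y = -0.2977 + 0.5*(-0.2977 + 0.4119) = -0.2406
  grad(y) = 1.1501, v = y - alpha*grad = -0.2658
  prox(v) = soft_thresh(-0.2658, 0.0508) = -0.215
f(x_3) = 8*(-0.215)^2 + 5*(-0.215) + 2.32*|-0.215| = -0.2064


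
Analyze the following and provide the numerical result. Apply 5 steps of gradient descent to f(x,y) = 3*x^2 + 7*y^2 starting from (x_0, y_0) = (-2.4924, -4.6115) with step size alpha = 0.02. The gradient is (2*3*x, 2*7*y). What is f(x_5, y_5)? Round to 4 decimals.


Gradient descent on f(x,y) = 3*x^2 + 7*y^2.
Starting point: (-2.4924, -4.6115), alpha = 0.02
Step 1: grad_x = 2*3*-2.4924 = -14.9544, grad_y = 2*7*-4.6115 = -64.561
  x_1 = -2.4924 - 0.02*-14.9544 = -2.1933
  y_1 = -4.6115 - 0.02*-64.561 = -3.3203
Step 2: grad_x = 2*3*-2.1933 = -13.1599, grad_y = 2*7*-3.3203 = -46.4839
  x_2 = -2.1933 - 0.02*-13.1599 = -1.9301
  y_2 = -3.3203 - 0.02*-46.4839 = -2.3906
Step 3: grad_x = 2*3*-1.9301 = -11.5807, grad_y = 2*7*-2.3906 = -33.4684
  x_3 = -1.9301 - 0.02*-11.5807 = -1.6985
  y_3 = -2.3906 - 0.02*-33.4684 = -1.7212
Step 4: grad_x = 2*3*-1.6985 = -10.191, grad_y = 2*7*-1.7212 = -24.0973
  x_4 = -1.6985 - 0.02*-10.191 = -1.4947
  y_4 = -1.7212 - 0.02*-24.0973 = -1.2393
Step 5: grad_x = 2*3*-1.4947 = -8.9681, grad_y = 2*7*-1.2393 = -17.35
  x_5 = -1.4947 - 0.02*-8.9681 = -1.3153
  y_5 = -1.2393 - 0.02*-17.35 = -0.8923
f(-1.3153, -0.8923) = 3*(-1.3153)^2 + 7*(-0.8923)^2 = 10.7634


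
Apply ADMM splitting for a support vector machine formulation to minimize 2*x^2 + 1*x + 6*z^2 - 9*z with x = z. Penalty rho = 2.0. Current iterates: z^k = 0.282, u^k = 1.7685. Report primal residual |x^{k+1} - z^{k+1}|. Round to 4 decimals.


ADMM iteration with rho = 2.0, z^k = 0.282, u^k = 1.7685
Step 1: x-update.
Minimize 2*x^2 + 1*x + (2.0/2)*(x - 0.282 + 1.7685)^2
FOC: (2*2 + 2.0)*x = -1 + 2.0*(0.282 - 1.7685)
x^{k+1} = -0.6622
Step 2: z-update.
Minimize 6*z^2 - 9*z + (2.0/2)*(-0.6622 - z + 1.7685)^2
FOC: (2*6 + 2.0)*z = 9 + 2.0*(-0.6622 + 1.7685)
z^{k+1} = 0.8009
Step 3: u-update.
u^{k+1} = 1.7685 - 0.6622 - 0.8009 = 0.3054
Step 4: Primal residual = |-0.6622 - 0.8009| = 1.4631


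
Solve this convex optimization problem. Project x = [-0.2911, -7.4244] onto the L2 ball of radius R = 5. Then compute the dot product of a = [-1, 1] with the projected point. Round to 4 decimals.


Step 1: Compute ||x|| (intermediates to 6 decimals).
||x|| = sqrt((-0.2911)^2 + (-7.4244)^2) = 7.430105
Step 2: Project.
Since ||x|| > R, scale = R/||x|| = 5/7.430105 = 0.672938, proj(x) = scale * x
proj(x) = [-0.195892, -4.996161]
Step 3: Dot product.
a^T * proj(x) = -1*(-0.195892) + 1*(-4.996161) = -4.8003


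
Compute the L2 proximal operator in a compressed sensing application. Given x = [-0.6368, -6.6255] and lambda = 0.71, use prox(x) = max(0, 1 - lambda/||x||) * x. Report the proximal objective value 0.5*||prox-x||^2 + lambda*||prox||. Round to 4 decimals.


Step 1: Compute ||x||.
||x|| = 6.656
Step 2: Compute scaling factor.
scale = max(0, 1 - 0.71/6.656) = 0.8933
Step 3: prox(x) = [-0.5689, -5.9188]
||prox(x)|| = 5.946
Step 4: Proximal objective.
0.5*||prox-x||^2 = 0.2521
lambda*||prox|| = 4.2217
Total = 4.4737


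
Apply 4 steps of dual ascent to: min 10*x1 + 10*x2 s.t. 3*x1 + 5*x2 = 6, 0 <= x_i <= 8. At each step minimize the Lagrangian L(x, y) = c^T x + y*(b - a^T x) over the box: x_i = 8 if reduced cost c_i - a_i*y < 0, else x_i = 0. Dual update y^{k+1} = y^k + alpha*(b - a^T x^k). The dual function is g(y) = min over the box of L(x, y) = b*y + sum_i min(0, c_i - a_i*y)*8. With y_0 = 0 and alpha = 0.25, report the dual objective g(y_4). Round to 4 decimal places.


Dual ascent for LP: min 10*x1 + 10*x2, 3*x1 + 5*x2 = 6, 0 <= x_i <= 8
Step 1: y^k = 0.0, reduced costs: (10.0, 10.0)
  x^k = (0.0, 0.0), subgradient = b - a^T x = 6.0
  y^{k+1} = 0.0 + 0.25*6.0 = 1.5
Step 2: y^k = 1.5, reduced costs: (5.5, 2.5)
  x^k = (0.0, 0.0), subgradient = b - a^T x = 6.0
  y^{k+1} = 1.5 + 0.25*6.0 = 3.0
Step 3: y^k = 3.0, reduced costs: (1.0, -5.0)
  x^k = (0.0, 8.0), subgradient = b - a^T x = -34.0
  y^{k+1} = 3.0 + 0.25*-34.0 = -5.5
Step 4: y^k = -5.5, reduced costs: (26.5, 37.5)
  x^k = (0.0, 0.0), subgradient = b - a^T x = 6.0
  y^{k+1} = -5.5 + 0.25*6.0 = -4.0
Dual objective at y_4 = -4.0: reduced costs (22.0, 30.0), box minimizer x = (0.0, 0.0)
g(y_4) = b*y + (c1 - a1*y)*x1 + (c2 - a2*y)*x2 = 6*(-4.0) + 22.0*0.0 + 30.0*0.0 = -24.0 + 0.0 + 0.0 = -24.0


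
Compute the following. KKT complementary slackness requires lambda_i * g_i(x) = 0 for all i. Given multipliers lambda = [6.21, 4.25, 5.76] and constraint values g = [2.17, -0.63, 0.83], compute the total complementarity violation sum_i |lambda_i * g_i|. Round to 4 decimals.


KKT complementary slackness check:
lambda_1 * g_1 = 6.21 * 2.17 = 13.4757
lambda_2 * g_2 = 4.25 * -0.63 = -2.6775
lambda_3 * g_3 = 5.76 * 0.83 = 4.7808
Total violation = 13.4757 + 2.6775 + 4.7808 = 20.934


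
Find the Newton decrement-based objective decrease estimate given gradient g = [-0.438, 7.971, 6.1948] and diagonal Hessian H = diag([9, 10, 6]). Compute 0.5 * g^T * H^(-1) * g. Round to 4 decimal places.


Step 1: H is diagonal, so H^(-1) * g = [-0.0487, 0.7971, 1.0325].
Step 2: g^T H^(-1) g = sum_i g_i^2 / H_ii
  = (-0.438)^2/9 + (7.971)^2/10 + (6.1948)^2/6
  = 0.0213 + 6.3537 + 6.3959 = 12.7709
Step 3: Objective decrease = 0.5 * g^T H^(-1) g = 6.3855


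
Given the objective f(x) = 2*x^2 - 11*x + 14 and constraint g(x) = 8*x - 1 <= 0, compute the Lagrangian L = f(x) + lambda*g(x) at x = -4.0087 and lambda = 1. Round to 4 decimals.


Step 1: Evaluate f(x).
f(-4.0087) = 2*(-4.0087)^2 - 11*(-4.0087) + 14 = 90.2351
Step 2: Evaluate g(x).
g(-4.0087) = 8*-4.0087 - 1 = -33.0696
Step 3: Compute Lagrangian.
L = 90.2351 + 1*-33.0696 = 57.1655


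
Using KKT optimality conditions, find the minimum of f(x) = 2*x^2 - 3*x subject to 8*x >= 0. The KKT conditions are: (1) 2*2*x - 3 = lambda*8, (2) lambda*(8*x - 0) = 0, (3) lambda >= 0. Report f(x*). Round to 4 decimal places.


Step 1: Try lambda = 0 (constraint inactive).
Stationarity: 2*2*x - 3 = 0
x* = 3/(2*2) = 0.75
Check constraint: 8*0.75 = 6.0 >= 0 -- satisfied.
Step 2: Compute optimal value.
f(x*) = 2*0.75^2 - 3*0.75 = -1.125


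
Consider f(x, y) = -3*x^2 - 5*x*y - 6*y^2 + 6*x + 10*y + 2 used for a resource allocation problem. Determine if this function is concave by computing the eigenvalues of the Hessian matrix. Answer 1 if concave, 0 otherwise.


The Hessian of f(x,y) = -3*x^2 - 5*x*y - 6*y^2 + 6*x + 10*y + 2 is:
H = [[-6, -5], [-5, -12]]
Trace = -6 - 12 = -18
Determinant = -6*-12 - (-5)^2 = 47
Discriminant = (-18)^2 - 4*47 = 136.0
Eigenvalues: lambda_1 = -14.831, lambda_2 = -3.169
The function is concave.

1


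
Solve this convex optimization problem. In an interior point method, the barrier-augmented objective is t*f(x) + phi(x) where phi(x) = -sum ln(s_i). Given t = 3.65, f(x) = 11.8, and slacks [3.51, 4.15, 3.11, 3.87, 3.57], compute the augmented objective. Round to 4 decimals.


Step 1: Compute log-barrier.
ln values: [1.2556, 1.4231, 1.1346, 1.3533, 1.2726]
phi = -(1.2556 + 1.4231 + 1.1346 + 1.3533 + 1.2726) = -6.4392
Step 2: Compute augmented objective.
t*f(x) = 3.65*11.8 = 43.07
Total = 43.07 - 6.4392 = 36.6308


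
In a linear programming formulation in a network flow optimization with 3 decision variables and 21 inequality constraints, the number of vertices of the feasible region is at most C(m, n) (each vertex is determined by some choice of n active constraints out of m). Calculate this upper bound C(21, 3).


Each vertex corresponds to some choice of n active constraints out of m, so the number of vertices is at most C(m, n) = m! / (n!(m-n)!).
m = 21, n = 3
Numerator: 21 * 20 * 19
Denominator: 3! = 6
C(21, 3) = 1330


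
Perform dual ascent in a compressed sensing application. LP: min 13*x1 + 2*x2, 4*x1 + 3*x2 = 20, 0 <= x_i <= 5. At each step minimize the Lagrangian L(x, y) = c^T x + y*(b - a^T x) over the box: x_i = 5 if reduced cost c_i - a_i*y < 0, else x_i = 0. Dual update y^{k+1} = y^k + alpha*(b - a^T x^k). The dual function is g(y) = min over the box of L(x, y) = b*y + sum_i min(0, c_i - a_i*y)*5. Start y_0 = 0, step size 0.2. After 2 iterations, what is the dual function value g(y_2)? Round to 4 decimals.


Dual ascent for LP: min 13*x1 + 2*x2, 4*x1 + 3*x2 = 20, 0 <= x_i <= 5
Step 1: y^k = 0.0, reduced costs: (13.0, 2.0)
  x^k = (0.0, 0.0), subgradient = b - a^T x = 20.0
  y^{k+1} = 0.0 + 0.2*20.0 = 4.0
Step 2: y^k = 4.0, reduced costs: (-3.0, -10.0)
  x^k = (5.0, 5.0), subgradient = b - a^T x = -15.0
  y^{k+1} = 4.0 + 0.2*-15.0 = 1.0
Dual objective at y_2 = 1.0: reduced costs (9.0, -1.0), box minimizer x = (0.0, 5.0)
g(y_2) = b*y + (c1 - a1*y)*x1 + (c2 - a2*y)*x2 = 20*1.0 + 9.0*0.0 + (-1.0)*5.0 = 20.0 + 0.0 - 5.0 = 15.0


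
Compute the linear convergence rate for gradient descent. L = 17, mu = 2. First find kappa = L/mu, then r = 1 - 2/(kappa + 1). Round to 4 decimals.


Step 1: Compute the condition number.
kappa = L/mu = 17/2 = 8.5
Step 2: Compute the convergence rate.
r = 1 - 2/(kappa + 1) = 1 - 2*mu/(L + mu) = (L - mu)/(L + mu) = 15/19 = 0.7895


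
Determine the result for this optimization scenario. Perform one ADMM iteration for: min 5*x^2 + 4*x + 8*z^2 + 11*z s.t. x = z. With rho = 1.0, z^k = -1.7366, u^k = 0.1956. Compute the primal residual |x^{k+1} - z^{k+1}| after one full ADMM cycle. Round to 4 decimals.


ADMM iteration with rho = 1.0, z^k = -1.7366, u^k = 0.1956
Step 1: x-update.
Minimize 5*x^2 + 4*x + (1.0/2)*(x + 1.7366 + 0.1956)^2
FOC: (2*5 + 1.0)*x = -4 + 1.0*(-1.7366 - 0.1956)
x^{k+1} = -0.5393
Step 2: z-update.
Minimize 8*z^2 + 11*z + (1.0/2)*(-0.5393 - z + 0.1956)^2
FOC: (2*8 + 1.0)*z = -11 + 1.0*(-0.5393 + 0.1956)
z^{k+1} = -0.6673
Step 3: u-update.
u^{k+1} = 0.1956 - 0.5393 + 0.6673 = 0.3236
Step 4: Primal residual = |-0.5393 + 0.6673| = 0.128


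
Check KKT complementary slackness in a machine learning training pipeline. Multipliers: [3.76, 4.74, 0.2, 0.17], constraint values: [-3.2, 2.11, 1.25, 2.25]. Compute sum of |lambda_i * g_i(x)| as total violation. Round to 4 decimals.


KKT complementary slackness check:
lambda_1 * g_1 = 3.76 * -3.2 = -12.032
lambda_2 * g_2 = 4.74 * 2.11 = 10.0014
lambda_3 * g_3 = 0.2 * 1.25 = 0.25
lambda_4 * g_4 = 0.17 * 2.25 = 0.3825
Total violation = 12.032 + 10.0014 + 0.25 + 0.3825 = 22.6659


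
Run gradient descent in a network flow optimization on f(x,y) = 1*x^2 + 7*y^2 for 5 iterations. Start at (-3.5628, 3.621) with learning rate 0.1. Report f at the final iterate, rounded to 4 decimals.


Gradient descent on f(x,y) = 1*x^2 + 7*y^2.
Starting point: (-3.5628, 3.621), alpha = 0.1
Step 1: grad_x = 2*1*-3.5628 = -7.1256, grad_y = 2*7*3.621 = 50.694
  x_1 = -3.5628 - 0.1*-7.1256 = -2.8502
  y_1 = 3.621 - 0.1*50.694 = -1.4484
Step 2: grad_x = 2*1*-2.8502 = -5.7005, grad_y = 2*7*-1.4484 = -20.2776
  x_2 = -2.8502 - 0.1*-5.7005 = -2.2802
  y_2 = -1.4484 - 0.1*-20.2776 = 0.5794
Step 3: grad_x = 2*1*-2.2802 = -4.5604, grad_y = 2*7*0.5794 = 8.111
  x_3 = -2.2802 - 0.1*-4.5604 = -1.8242
  y_3 = 0.5794 - 0.1*8.111 = -0.2317
Step 4: grad_x = 2*1*-1.8242 = -3.6483, grad_y = 2*7*-0.2317 = -3.2444
  x_4 = -1.8242 - 0.1*-3.6483 = -1.4593
  y_4 = -0.2317 - 0.1*-3.2444 = 0.0927
Step 5: grad_x = 2*1*-1.4593 = -2.9186, grad_y = 2*7*0.0927 = 1.2978
  x_5 = -1.4593 - 0.1*-2.9186 = -1.1675
  y_5 = 0.0927 - 0.1*1.2978 = -0.0371
f(-1.1675, -0.0371) = 1*(-1.1675)^2 + 7*(-0.0371)^2 = 1.3726


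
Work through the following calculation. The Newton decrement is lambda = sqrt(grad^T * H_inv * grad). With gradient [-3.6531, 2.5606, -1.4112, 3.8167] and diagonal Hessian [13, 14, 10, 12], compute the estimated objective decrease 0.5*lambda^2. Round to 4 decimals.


Step 1: H is diagonal, so H^(-1) * g = [-0.281, 0.1829, -0.1411, 0.3181].
Step 2: g^T H^(-1) g = sum_i g_i^2 / H_ii
  = (-3.6531)^2/13 + (2.5606)^2/14 + (-1.4112)^2/10 + (3.8167)^2/12
  = 1.0265 + 0.4683 + 0.1991 + 1.2139 = 2.908
Step 3: Objective decrease = 0.5 * g^T H^(-1) g = 1.454


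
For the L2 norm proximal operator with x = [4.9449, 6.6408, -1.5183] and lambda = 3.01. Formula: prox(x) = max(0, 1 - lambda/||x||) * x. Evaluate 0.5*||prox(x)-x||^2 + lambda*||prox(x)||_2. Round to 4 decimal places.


Step 1: Compute ||x||.
||x|| = 8.4177
Step 2: Compute scaling factor.
scale = max(0, 1 - 3.01/8.4177) = 0.6424
Step 3: prox(x) = [3.1767, 4.2662, -0.9754]
||prox(x)|| = 5.4077
Step 4: Proximal objective.
0.5*||prox-x||^2 = 4.5301
lambda*||prox|| = 16.2772
Total = 20.8072


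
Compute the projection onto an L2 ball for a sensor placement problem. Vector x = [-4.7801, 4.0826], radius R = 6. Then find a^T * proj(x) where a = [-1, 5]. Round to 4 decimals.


Step 1: Compute ||x|| (intermediates to 6 decimals).
||x|| = sqrt((-4.7801)^2 + 4.0826^2) = 6.286253
Step 2: Project.
Since ||x|| > R, scale = R/||x|| = 6/6.286253 = 0.954464, proj(x) = scale * x
proj(x) = [-4.562433, 3.896695]
Step 3: Dot product.
a^T * proj(x) = -1*(-4.562433) + 5*3.896695 = 24.0459


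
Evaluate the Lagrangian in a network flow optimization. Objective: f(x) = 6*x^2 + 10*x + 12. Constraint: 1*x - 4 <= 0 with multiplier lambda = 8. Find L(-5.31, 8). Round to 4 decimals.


Step 1: Evaluate f(x).
f(-5.31) = 6*(-5.31)^2 + 10*(-5.31) + 12 = 128.0766
Step 2: Evaluate g(x).
g(-5.31) = 1*-5.31 - 4 = -9.31
Step 3: Compute Lagrangian.
L = 128.0766 + 8*-9.31 = 53.5966


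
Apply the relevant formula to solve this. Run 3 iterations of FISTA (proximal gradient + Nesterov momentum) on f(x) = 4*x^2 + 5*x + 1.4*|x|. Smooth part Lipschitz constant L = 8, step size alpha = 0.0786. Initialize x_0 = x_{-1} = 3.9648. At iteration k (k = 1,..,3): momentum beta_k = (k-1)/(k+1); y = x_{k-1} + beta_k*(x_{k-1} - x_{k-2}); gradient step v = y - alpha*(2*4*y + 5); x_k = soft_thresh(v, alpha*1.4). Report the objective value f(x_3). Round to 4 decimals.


FISTA on f(x) = 4*x^2 + 5*x + 1.4*|x|
L = 8, alpha = 0.0786
Iteration 1: beta = 0.0, y = 3.9648 + 0.0*(3.9648 - 3.9648) = 3.9648
  grad(y) = 36.7184, v = y - alpha*grad = 1.0787
  prox(v) = soft_thresh(1.0787, 0.11) = 0.9687
Iteration 2: beta = 0.3333, y = 0.9687 + 0.3333*(0.9687 - 3.9648) = -0.03
  grad(y) = 4.7599, v = y - alpha*grad = -0.4041
  prox(v) = soft_thresh(-0.4041, 0.11) = -0.2941
Iteration 3: beta = 0.5, y = -0.2941 + 0.5*(-0.2941 - 0.9687) = -0.9255
  grad(y) = -2.404, v = y - alpha*grad = -0.7365
  prox(v) = soft_thresh(-0.7365, 0.11) = -0.6265
f(x_3) = 4*(-0.6265)^2 + 5*(-0.6265) + 1.4*|-0.6265| = -0.6854


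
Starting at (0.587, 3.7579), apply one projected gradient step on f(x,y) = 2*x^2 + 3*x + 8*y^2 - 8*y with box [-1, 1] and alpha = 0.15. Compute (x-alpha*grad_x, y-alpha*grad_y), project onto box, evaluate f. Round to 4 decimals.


Step 1: Compute gradient at (0.587, 3.7579).
grad_x = 2*2*0.587 + 3 = 5.348
grad_y = 2*8*3.7579 - 8 = 52.1264
Step 2: Gradient step.
x_raw = 0.587 - 0.15*5.348 = -0.2152
y_raw = 3.7579 - 0.15*52.1264 = -4.0611
Step 3: Project onto [-1, 1].
x_proj = clip(-0.2152) = -0.2152
y_proj = clip(-4.0611) = -1.0
Step 4: Evaluate f.
f(-0.2152, -1.0) = 15.447


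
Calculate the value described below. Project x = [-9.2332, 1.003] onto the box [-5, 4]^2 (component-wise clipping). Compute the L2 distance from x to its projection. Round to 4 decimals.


Project each component onto [-5, 4].
clip(-9.2332) = -5.0, clip(1.003) = 1.003
Projection = [-5.0, 1.003]
Squared diffs: [17.92, 0.0]
Distance = sqrt(17.92) = 4.2332


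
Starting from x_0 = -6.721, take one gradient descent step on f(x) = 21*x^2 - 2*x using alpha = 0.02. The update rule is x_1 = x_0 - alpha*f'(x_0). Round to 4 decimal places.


We compute the gradient at x_0 and apply the update.
f'(x) = 42*x - 2
f'(-6.721) = 42*-6.721 - 2 = -284.282
x_1 = -6.721 - 0.02*-284.282 = -1.0354


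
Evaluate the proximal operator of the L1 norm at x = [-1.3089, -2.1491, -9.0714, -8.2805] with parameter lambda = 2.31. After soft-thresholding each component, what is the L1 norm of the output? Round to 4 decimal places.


Soft-thresholding with lambda = 2.31:
prox(-1.3089) = sign(-1.3089)*max(|-1.3089| - 2.31, 0) = 0.0
prox(-2.1491) = sign(-2.1491)*max(|-2.1491| - 2.31, 0) = 0.0
prox(-9.0714) = sign(-9.0714)*max(|-9.0714| - 2.31, 0) = -6.7614
prox(-8.2805) = sign(-8.2805)*max(|-8.2805| - 2.31, 0) = -5.9705
prox(x) = [0.0, 0.0, -6.7614, -5.9705]
||prox(x)||_1 = 0.0 + 0.0 + 6.7614 + 5.9705 = 12.7319
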